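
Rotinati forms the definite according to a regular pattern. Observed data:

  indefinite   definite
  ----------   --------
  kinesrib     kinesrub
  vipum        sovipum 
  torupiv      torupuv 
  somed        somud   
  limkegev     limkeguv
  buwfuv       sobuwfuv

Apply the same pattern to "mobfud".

somobfud

buwfuv and torupiv both end in -v yet inflect differently (sobuwfuv, torupuv), so the final letter is not what conditions the rule; the last vowel is.
"mobfud" has last vowel 'u'. The stems whose last vowel is 'u' (vipum → sovipum, buwfuv → sobuwfuv) add the prefix so-.
So mobfud → somobfud.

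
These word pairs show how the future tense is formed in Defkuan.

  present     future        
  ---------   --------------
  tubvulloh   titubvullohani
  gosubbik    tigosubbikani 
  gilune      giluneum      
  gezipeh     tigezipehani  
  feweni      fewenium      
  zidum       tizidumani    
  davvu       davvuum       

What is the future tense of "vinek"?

gosubbik and feweni both have last vowel 'i' yet inflect differently (tigosubbikani, fewenium), so the last vowel is not what conditions the rule; whether the stem ends in a vowel or a consonant is.
"vinek" ends in a consonant. The stems ending in a consonant (zidum → tizidumani, tubvulloh → titubvullohani, gezipeh → tigezipehani) add ti- … -ani around the stem.
The other pattern: stems ending in a vowel add -um.
So vinek → tivinekani.

tivinekani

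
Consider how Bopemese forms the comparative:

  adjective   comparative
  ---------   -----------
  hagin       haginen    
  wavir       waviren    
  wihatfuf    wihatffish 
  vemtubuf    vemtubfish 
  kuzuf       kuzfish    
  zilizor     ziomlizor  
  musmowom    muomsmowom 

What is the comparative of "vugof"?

"vugof" has last vowel 'o'. The stems whose last vowel is 'o' (zilizor → ziomlizor, musmowom → muomsmowom) insert -om- after the first vowel.
The other patterns: stems whose last vowel is 'i' add -en; stems whose last vowel is 'u' delete the last vowel and add -ish.
So vugof → vuomgof.

vuomgof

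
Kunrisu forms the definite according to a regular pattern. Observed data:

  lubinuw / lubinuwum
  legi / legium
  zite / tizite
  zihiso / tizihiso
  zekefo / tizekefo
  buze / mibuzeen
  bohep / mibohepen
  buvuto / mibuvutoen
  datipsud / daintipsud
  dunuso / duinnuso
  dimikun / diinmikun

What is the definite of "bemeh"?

"bemeh" begins with b-. The stems beginning with b- (buze → mibuzeen, bohep → mibohepen, buvuto → mibuvutoen) add mi- … -en around the stem.
The other patterns: stems beginning with l- add -um; stems beginning with z- add the prefix ti-; stems beginning with d- insert -in- after the first vowel.
So bemeh → mibemehen.

mibemehen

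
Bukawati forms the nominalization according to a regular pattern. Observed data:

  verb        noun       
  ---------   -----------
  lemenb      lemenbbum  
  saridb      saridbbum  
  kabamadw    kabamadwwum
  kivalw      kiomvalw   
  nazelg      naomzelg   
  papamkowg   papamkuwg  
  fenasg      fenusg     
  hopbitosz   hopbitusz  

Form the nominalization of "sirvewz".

kabamadw and kivalw both end in -w yet inflect differently (kabamadwwum, kiomvalw), so the final letter is not what conditions the rule; the second-to-last letter is.
"sirvewz" has second-to-last letter 'w'. The one such stem in the data (papamkowg → papamkuwg) changes the last vowel to 'u' (as do fenasg, hopbitosz), so the same rule applies.
The other patterns: stems whose second-to-last letter is 'd' or 'n' double the final consonant and add -um; stems whose second-to-last letter is 'l' insert -om- after the first vowel.
So sirvewz → sirvuwz.

sirvuwz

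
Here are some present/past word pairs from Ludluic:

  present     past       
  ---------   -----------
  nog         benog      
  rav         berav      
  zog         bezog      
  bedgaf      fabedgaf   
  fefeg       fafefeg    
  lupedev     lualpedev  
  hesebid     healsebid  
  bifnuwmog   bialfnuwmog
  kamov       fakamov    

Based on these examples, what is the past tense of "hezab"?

fahezab

rav and kamov both end in -v yet inflect differently (berav, fakamov), so the final letter is not what conditions the rule; the number of vowels is.
"hezab" has 2 vowels. The stems with 2 vowels (bedgaf → fabedgaf, kamov → fakamov, fefeg → fafefeg) add the prefix fa-.
The other patterns: stems with 1 vowel add the prefix be-; stems with 3 vowels insert -al- after the first vowel.
So hezab → fahezab.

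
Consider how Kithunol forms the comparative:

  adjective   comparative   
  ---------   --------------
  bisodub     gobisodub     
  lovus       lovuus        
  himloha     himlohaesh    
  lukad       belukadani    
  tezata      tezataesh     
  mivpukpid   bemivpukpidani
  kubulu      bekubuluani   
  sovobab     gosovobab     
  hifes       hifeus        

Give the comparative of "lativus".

lativuus

himloha and sovobab both have last vowel 'a' yet inflect differently (himlohaesh, gosovobab), so the last vowel is not what conditions the rule; the final letter is.
"lativus" ends in -s. The stems ending in -s (hifes → hifeus, lovus → lovuus) drop the final letter and add -us.
So lativus → lativuus.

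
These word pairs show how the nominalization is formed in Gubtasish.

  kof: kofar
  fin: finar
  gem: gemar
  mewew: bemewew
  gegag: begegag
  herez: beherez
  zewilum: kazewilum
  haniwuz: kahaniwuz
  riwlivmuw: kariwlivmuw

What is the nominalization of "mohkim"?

gem and zewilum both end in -m yet inflect differently (gemar, kazewilum), so the final letter is not what conditions the rule; the number of vowels is.
"mohkim" has 2 vowels. The stems with 2 vowels (mewew → bemewew, gegag → begegag, herez → beherez) add the prefix be-.
The other patterns: stems with 1 vowel add -ar; stems with 3 vowels add the prefix ka-.
So mohkim → bemohkim.

bemohkim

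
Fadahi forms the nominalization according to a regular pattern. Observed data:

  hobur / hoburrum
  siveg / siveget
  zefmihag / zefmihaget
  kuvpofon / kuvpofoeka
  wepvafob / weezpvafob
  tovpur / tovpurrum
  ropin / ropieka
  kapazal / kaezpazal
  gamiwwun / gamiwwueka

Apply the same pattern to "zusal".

zuezsal

zefmihag and kapazal both have last vowel 'a' yet inflect differently (zefmihaget, kaezpazal), so the last vowel is not what conditions the rule; the final letter is.
"zusal" ends in -l. The one such stem in the data (kapazal → kaezpazal) inserts -ez- after the first vowel (as does wepvafob), so the same rule applies.
The other patterns: stems ending in -g add -et; stems ending in -n drop the final letter and add -eka; stems ending in -r double the final consonant and add -um.
So zusal → zuezsal.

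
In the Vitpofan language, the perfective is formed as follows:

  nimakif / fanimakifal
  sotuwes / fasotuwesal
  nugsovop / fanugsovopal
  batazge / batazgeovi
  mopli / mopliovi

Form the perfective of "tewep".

sotuwes and batazge both have last vowel 'e' yet inflect differently (fasotuwesal, batazgeovi), so the last vowel is not what conditions the rule; whether the stem ends in a vowel or a consonant is.
"tewep" ends in a consonant. The stems ending in a consonant (nimakif → fanimakifal, sotuwes → fasotuwesal, nugsovop → fanugsovopal) add fa- … -al around the stem.
So tewep → fatewepal.

fatewepal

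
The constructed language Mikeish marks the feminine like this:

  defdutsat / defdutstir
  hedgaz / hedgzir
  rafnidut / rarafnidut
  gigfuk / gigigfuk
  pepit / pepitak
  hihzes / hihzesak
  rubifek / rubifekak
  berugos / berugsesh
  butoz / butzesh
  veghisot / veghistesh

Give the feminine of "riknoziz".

defdutsat and rafnidut both end in -t yet inflect differently (defdutstir, rarafnidut), so the final letter is not what conditions the rule; the last vowel is.
"riknoziz" has last vowel 'i'. The one such stem in the data (pepit → pepitak) adds -ak, so the same rule applies.
The other patterns: stems whose last vowel is 'a' delete the last vowel and add -ir; stems whose last vowel is 'u' repeat the first consonant+vowel as a prefix; stems whose last vowel is 'o' delete the last vowel and add -esh.
So riknoziz → riknozizak.

riknozizak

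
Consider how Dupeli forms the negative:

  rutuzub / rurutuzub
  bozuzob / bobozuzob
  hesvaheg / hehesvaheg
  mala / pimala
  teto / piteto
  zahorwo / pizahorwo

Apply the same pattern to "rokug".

rorokug

"rokug" ends in a consonant. The stems ending in a consonant (rutuzub → rurutuzub, bozuzob → bobozuzob, hesvaheg → hehesvaheg) repeat the first consonant+vowel as a prefix.
The other pattern: stems ending in a vowel add the prefix pi-.
So rokug → rorokug.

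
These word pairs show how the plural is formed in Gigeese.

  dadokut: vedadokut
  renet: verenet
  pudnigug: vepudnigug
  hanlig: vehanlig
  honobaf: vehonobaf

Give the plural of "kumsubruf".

vekumsubruf

Every pair shown (dadokut → vedadokut, renet → verenet, pudnigug → vepudnigug, …) follows the same rule: add the prefix ve-.
So kumsubruf → vekumsubruf.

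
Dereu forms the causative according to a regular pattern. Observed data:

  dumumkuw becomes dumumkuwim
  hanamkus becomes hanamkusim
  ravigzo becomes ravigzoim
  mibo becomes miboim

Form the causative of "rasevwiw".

rasevwiwim

Every pair shown (dumumkuw → dumumkuwim, hanamkus → hanamkusim, ravigzo → ravigzoim, …) follows the same rule: add -im.
So rasevwiw → rasevwiwim.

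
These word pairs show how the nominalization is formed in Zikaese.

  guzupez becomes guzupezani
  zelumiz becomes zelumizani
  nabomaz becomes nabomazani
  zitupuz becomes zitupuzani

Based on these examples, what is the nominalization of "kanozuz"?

Every pair shown (guzupez → guzupezani, zelumiz → zelumizani, nabomaz → nabomazani, …) follows the same rule: add -ani.
So kanozuz → kanozuzani.

kanozuzani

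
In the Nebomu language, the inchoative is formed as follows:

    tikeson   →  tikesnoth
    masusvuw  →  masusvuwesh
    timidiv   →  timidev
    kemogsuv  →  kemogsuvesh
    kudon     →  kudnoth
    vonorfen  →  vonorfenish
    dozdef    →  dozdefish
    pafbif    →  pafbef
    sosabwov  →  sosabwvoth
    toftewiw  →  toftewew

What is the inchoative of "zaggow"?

kemogsuv and sosabwov both end in -v yet inflect differently (kemogsuvesh, sosabwvoth), so the final letter is not what conditions the rule; the last vowel is.
"zaggow" has last vowel 'o'. The stems whose last vowel is 'o' (sosabwov → sosabwvoth, tikeson → tikesnoth, kudon → kudnoth) delete the last vowel and add -oth.
So zaggow → zaggwoth.

zaggwoth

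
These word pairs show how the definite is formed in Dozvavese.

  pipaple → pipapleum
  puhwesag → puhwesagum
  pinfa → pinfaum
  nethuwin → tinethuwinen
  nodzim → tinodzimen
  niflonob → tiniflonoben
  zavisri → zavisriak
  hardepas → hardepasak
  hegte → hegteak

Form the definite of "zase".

pipaple and hegte both end in -e yet inflect differently (pipapleum, hegteak), so the final letter is not what conditions the rule; the first letter is.
"zase" begins with z-. The one such stem in the data (zavisri → zavisriak) adds -ak, so the same rule applies.
So zase → zaseak.

zaseak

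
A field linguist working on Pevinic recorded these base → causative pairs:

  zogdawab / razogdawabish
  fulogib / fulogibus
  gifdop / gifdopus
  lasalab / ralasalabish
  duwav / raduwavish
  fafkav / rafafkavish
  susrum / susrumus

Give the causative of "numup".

zogdawab and fulogib both end in -b yet inflect differently (razogdawabish, fulogibus), so the final letter is not what conditions the rule; the last vowel is.
"numup" has last vowel 'u'. The one such stem in the data (susrum → susrumus) adds -us, so the same rule applies.
The other pattern: stems whose last vowel is 'a' add ra- … -ish around the stem.
So numup → numupus.

numupus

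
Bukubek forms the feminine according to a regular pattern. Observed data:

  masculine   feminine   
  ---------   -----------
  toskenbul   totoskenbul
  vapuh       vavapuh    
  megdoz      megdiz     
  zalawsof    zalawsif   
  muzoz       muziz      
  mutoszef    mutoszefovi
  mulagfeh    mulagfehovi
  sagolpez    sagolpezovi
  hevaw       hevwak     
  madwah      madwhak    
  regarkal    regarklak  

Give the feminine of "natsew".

zalawsof and mutoszef both end in -f yet inflect differently (zalawsif, mutoszefovi), so the final letter is not what conditions the rule; the last vowel is.
"natsew" has last vowel 'e'. The stems whose last vowel is 'e' (mutoszef → mutoszefovi, mulagfeh → mulagfehovi, sagolpez → sagolpezovi) add -ovi.
The other patterns: stems whose last vowel is 'u' repeat the first consonant+vowel as a prefix; stems whose last vowel is 'o' change the last vowel to 'i'; stems whose last vowel is 'a' delete the last vowel and add -ak.
So natsew → natsewovi.

natsewovi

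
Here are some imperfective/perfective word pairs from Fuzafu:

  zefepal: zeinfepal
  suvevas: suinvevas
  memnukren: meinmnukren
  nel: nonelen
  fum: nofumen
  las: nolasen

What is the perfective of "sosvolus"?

zefepal and nel both end in -l yet inflect differently (zeinfepal, nonelen), so the final letter is not what conditions the rule; the number of vowels is.
"sosvolus" has 3 vowels. The stems with 3 vowels (zefepal → zeinfepal, suvevas → suinvevas, memnukren → meinmnukren) insert -in- after the first vowel.
The other pattern: stems with 1 vowel add no- … -en around the stem.
So sosvolus → soinsvolus.

soinsvolus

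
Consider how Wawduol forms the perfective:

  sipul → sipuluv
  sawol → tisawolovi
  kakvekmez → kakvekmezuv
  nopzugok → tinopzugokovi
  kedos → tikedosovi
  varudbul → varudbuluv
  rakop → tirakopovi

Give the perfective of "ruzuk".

ruzukuv

sawol and varudbul both end in -l yet inflect differently (tisawolovi, varudbuluv), so the final letter is not what conditions the rule; the last vowel is.
"ruzuk" has last vowel 'u'. The stems whose last vowel is 'u' (varudbul → varudbuluv, sipul → sipuluv) add -uv.
The other pattern: stems whose last vowel is 'o' add ti- … -ovi around the stem.
So ruzuk → ruzukuv.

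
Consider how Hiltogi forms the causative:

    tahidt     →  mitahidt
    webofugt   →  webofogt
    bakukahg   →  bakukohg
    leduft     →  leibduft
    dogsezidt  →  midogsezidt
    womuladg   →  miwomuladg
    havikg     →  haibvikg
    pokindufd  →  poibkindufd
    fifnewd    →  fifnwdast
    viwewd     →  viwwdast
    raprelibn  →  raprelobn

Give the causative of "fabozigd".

"fabozigd" has second-to-last letter 'g'. The one such stem in the data (webofugt → webofogt) changes the last vowel to 'o' (as do bakukahg, raprelibn), so the same rule applies.
So fabozigd → fabozogd.

fabozogd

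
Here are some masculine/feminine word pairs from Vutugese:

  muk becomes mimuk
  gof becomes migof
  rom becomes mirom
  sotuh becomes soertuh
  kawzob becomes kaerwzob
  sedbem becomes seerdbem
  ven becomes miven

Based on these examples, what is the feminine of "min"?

rom and sedbem both end in -m yet inflect differently (mirom, seerdbem), so the final letter is not what conditions the rule; the number of vowels is.
"min" has 1 vowel. The stems with 1 vowel (gof → migof, rom → mirom, ven → miven) add the prefix mi-.
The other pattern: stems with 2 vowels insert -er- after the first vowel.
So min → mimin.

mimin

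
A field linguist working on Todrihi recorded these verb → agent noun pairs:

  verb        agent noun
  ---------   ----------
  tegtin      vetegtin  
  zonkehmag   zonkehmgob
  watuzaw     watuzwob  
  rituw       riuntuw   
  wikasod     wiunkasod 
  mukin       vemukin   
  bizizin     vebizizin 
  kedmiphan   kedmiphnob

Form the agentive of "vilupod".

"vilupod" has last vowel 'o'. The one such stem in the data (wikasod → wiunkasod) inserts -un- after the first vowel (as does rituw), so the same rule applies.
So vilupod → viunlupod.

viunlupod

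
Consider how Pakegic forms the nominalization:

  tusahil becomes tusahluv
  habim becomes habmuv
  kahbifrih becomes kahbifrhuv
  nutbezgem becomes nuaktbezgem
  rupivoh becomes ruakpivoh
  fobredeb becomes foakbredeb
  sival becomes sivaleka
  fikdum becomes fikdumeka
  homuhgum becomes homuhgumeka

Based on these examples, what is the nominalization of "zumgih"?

"zumgih" has last vowel 'i'. The stems whose last vowel is 'i' (tusahil → tusahluv, habim → habmuv, kahbifrih → kahbifrhuv) delete the last vowel and add -uv.
The other patterns: stems whose last vowel is 'e' or 'o' insert -ak- after the first vowel; stems whose last vowel is 'a' or 'u' add -eka.
So zumgih → zumghuv.

zumghuv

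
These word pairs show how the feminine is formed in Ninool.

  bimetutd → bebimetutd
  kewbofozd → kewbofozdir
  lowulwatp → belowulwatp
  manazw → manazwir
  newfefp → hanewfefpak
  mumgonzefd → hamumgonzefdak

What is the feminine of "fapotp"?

befapotp

"fapotp" has second-to-last letter 't'. The stems whose second-to-last letter is 't' (bimetutd → bebimetutd, lowulwatp → belowulwatp) add the prefix be-.
So fapotp → befapotp.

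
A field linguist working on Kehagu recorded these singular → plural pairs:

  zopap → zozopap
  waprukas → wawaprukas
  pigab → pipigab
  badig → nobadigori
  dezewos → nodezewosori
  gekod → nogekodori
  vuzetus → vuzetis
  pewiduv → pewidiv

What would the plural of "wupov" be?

waprukas and dezewos both end in -s yet inflect differently (wawaprukas, nodezewosori), so the final letter is not what conditions the rule; the last vowel is.
"wupov" has last vowel 'o'. The stems whose last vowel is 'o' (dezewos → nodezewosori, gekod → nogekodori) add no- … -ori around the stem.
So wupov → nowupovori.

nowupovori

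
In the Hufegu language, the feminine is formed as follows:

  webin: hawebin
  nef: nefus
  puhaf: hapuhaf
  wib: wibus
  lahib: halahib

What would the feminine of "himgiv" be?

hahimgiv

wib and lahib both end in -b yet inflect differently (wibus, halahib), so the final letter is not what conditions the rule; the number of vowels is.
"himgiv" has 2 vowels. The stems with 2 vowels (webin → hawebin, lahib → halahib, puhaf → hapuhaf) add the prefix ha-.
So himgiv → hahimgiv.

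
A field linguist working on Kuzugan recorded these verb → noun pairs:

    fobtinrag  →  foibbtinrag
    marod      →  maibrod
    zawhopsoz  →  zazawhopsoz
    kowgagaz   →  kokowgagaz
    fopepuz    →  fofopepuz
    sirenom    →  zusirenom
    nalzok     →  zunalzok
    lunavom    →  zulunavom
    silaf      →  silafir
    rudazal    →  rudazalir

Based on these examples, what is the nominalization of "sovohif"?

sovohifir

marod and zawhopsoz both have last vowel 'o' yet inflect differently (maibrod, zazawhopsoz), so the last vowel is not what conditions the rule; the final letter is.
"sovohif" ends in -f. The one such stem in the data (silaf → silafir) adds -ir, so the same rule applies.
So sovohif → sovohifir.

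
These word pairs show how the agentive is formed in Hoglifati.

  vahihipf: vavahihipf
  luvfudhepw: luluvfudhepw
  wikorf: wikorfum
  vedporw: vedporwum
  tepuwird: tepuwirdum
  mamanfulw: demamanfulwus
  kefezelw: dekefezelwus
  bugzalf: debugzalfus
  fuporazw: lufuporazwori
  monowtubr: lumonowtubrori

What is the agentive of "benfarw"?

vahihipf and wikorf both end in -f yet inflect differently (vavahihipf, wikorfum), so the final letter is not what conditions the rule; the second-to-last letter is.
"benfarw" has second-to-last letter 'r'. The stems whose second-to-last letter is 'r' (wikorf → wikorfum, vedporw → vedporwum, tepuwird → tepuwirdum) add -um.
So benfarw → benfarwum.

benfarwum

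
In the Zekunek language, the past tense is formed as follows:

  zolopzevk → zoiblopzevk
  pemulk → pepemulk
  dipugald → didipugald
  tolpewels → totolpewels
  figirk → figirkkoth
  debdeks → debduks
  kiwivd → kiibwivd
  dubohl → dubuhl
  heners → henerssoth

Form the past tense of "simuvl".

zolopzevk and pemulk both end in -k yet inflect differently (zoiblopzevk, pepemulk), so the final letter is not what conditions the rule; the second-to-last letter is.
"simuvl" has second-to-last letter 'v'. The stems whose second-to-last letter is 'v' (kiwivd → kiibwivd, zolopzevk → zoiblopzevk) insert -ib- after the first vowel.
So simuvl → siibmuvl.

siibmuvl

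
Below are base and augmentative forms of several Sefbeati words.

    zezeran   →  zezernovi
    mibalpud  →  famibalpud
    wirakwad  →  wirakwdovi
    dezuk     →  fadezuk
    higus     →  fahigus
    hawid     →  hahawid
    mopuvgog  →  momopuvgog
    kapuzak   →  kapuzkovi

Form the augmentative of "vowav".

vowvovi

"vowav" has last vowel 'a'. The stems whose last vowel is 'a' (zezeran → zezernovi, kapuzak → kapuzkovi, wirakwad → wirakwdovi) delete the last vowel and add -ovi.
So vowav → vowvovi.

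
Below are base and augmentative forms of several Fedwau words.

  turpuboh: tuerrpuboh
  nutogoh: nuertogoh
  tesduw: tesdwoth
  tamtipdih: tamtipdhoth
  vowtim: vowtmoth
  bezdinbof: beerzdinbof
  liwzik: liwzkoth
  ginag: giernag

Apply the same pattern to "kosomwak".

koersomwak

"kosomwak" has last vowel 'a'. The one such stem in the data (ginag → giernag) inserts -er- after the first vowel (as do nutogoh, bezdinbof), so the same rule applies.
The other pattern: stems whose last vowel is 'i' or 'u' delete the last vowel and add -oth.
So kosomwak → koersomwak.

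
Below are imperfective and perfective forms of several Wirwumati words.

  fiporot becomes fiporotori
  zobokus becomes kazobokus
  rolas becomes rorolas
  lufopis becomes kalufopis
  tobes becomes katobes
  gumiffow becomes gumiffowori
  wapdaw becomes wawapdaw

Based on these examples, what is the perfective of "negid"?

kanegid

"negid" has last vowel 'i'. The one such stem in the data (lufopis → kalufopis) adds the prefix ka-, so the same rule applies.
The other patterns: stems whose last vowel is 'o' add -ori; stems whose last vowel is 'a' repeat the first consonant+vowel as a prefix.
So negid → kanegid.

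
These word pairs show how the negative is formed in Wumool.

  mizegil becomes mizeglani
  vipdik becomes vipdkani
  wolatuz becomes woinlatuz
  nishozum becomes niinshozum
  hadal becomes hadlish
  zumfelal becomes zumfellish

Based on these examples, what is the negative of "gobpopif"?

mizegil and hadal both end in -l yet inflect differently (mizeglani, hadlish), so the final letter is not what conditions the rule; the last vowel is.
"gobpopif" has last vowel 'i'. The stems whose last vowel is 'i' (mizegil → mizeglani, vipdik → vipdkani) delete the last vowel and add -ani.
The other patterns: stems whose last vowel is 'u' insert -in- after the first vowel; stems whose last vowel is 'a' delete the last vowel and add -ish.
So gobpopif → gobpopfani.

gobpopfani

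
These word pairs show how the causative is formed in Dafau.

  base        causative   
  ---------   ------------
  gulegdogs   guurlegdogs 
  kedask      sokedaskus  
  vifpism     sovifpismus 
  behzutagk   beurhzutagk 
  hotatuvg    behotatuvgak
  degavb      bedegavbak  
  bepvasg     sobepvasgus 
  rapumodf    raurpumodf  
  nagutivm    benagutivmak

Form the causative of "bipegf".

nagutivm and vifpism both end in -m yet inflect differently (benagutivmak, sovifpismus), so the final letter is not what conditions the rule; the second-to-last letter is.
"bipegf" has second-to-last letter 'g'. The stems whose second-to-last letter is 'g' (behzutagk → beurhzutagk, gulegdogs → guurlegdogs) insert -ur- after the first vowel.
So bipegf → biurpegf.

biurpegf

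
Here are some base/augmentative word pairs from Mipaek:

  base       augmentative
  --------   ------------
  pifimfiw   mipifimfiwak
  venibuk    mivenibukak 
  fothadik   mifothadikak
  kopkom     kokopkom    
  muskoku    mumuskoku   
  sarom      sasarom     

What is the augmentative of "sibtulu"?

"sibtulu" ends in -u. The one such stem in the data (muskoku → mumuskoku) repeats the first consonant+vowel as a prefix (as do kopkom, sarom), so the same rule applies.
The other pattern: stems ending in -k or -w add mi- … -ak around the stem.
So sibtulu → sisibtulu.

sisibtulu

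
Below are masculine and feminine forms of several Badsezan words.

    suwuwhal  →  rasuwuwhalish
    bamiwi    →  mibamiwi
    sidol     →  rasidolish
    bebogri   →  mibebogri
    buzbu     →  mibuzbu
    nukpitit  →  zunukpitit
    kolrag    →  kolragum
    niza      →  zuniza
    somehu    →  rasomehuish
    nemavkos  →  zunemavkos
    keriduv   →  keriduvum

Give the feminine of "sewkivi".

somehu and buzbu both end in -u yet inflect differently (rasomehuish, mibuzbu), so the final letter is not what conditions the rule; the first letter is.
"sewkivi" begins with s-. The stems beginning with s- (suwuwhal → rasuwuwhalish, sidol → rasidolish, somehu → rasomehuish) add ra- … -ish around the stem.
So sewkivi → rasewkiviish.

rasewkiviish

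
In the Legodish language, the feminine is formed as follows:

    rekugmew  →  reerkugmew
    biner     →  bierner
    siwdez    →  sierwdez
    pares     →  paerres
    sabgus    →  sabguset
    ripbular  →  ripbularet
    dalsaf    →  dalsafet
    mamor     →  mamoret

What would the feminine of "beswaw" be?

beswawet

"beswaw" has last vowel 'a'. The stems whose last vowel is 'a' (ripbular → ripbularet, dalsaf → dalsafet) add -et.
The other pattern: stems whose last vowel is 'e' insert -er- after the first vowel.
So beswaw → beswawet.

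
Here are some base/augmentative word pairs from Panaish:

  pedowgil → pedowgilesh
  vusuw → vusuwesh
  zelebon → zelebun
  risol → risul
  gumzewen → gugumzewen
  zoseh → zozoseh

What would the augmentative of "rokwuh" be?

pedowgil and risol both end in -l yet inflect differently (pedowgilesh, risul), so the final letter is not what conditions the rule; the last vowel is.
"rokwuh" has last vowel 'u'. The one such stem in the data (vusuw → vusuwesh) adds -esh, so the same rule applies.
The other patterns: stems whose last vowel is 'o' change the last vowel to 'u'; stems whose last vowel is 'e' repeat the first consonant+vowel as a prefix.
So rokwuh → rokwuhesh.

rokwuhesh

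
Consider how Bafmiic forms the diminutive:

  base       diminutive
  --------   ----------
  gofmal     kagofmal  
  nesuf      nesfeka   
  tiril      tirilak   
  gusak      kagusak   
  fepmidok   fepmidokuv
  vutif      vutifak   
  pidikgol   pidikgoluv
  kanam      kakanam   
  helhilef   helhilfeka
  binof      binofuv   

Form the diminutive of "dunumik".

"dunumik" has last vowel 'i'. The stems whose last vowel is 'i' (tiril → tirilak, vutif → vutifak) add -ak.
The other patterns: stems whose last vowel is 'o' add -uv; stems whose last vowel is 'e' or 'u' delete the last vowel and add -eka; stems whose last vowel is 'a' add the prefix ka-.
So dunumik → dunumikak.

dunumikak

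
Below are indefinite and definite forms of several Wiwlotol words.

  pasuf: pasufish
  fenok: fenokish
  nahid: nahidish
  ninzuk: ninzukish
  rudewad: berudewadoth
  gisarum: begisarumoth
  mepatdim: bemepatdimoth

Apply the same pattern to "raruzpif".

nahid and rudewad both end in -d yet inflect differently (nahidish, berudewadoth), so the final letter is not what conditions the rule; the number of vowels is.
"raruzpif" has 3 vowels. The stems with 3 vowels (rudewad → berudewadoth, gisarum → begisarumoth, mepatdim → bemepatdimoth) add be- … -oth around the stem.
The other pattern: stems with 2 vowels add -ish.
So raruzpif → beraruzpifoth.

beraruzpifoth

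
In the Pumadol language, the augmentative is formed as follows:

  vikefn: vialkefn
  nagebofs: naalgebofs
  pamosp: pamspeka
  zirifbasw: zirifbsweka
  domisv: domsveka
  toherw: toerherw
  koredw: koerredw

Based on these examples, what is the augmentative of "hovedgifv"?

hoalvedgifv

"hovedgifv" has second-to-last letter 'f'. The stems whose second-to-last letter is 'f' (vikefn → vialkefn, nagebofs → naalgebofs) insert -al- after the first vowel.
The other patterns: stems whose second-to-last letter is 's' delete the last vowel and add -eka; stems whose second-to-last letter is 'd' or 'r' insert -er- after the first vowel.
So hovedgifv → hoalvedgifv.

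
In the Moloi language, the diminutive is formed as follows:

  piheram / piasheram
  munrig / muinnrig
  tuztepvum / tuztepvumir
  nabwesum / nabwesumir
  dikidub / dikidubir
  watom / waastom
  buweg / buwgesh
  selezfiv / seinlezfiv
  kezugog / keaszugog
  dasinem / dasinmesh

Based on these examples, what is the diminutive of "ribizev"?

ribizvesh

munrig and buweg both end in -g yet inflect differently (muinnrig, buwgesh), so the final letter is not what conditions the rule; the last vowel is.
"ribizev" has last vowel 'e'. The stems whose last vowel is 'e' (buweg → buwgesh, dasinem → dasinmesh) delete the last vowel and add -esh.
So ribizev → ribizvesh.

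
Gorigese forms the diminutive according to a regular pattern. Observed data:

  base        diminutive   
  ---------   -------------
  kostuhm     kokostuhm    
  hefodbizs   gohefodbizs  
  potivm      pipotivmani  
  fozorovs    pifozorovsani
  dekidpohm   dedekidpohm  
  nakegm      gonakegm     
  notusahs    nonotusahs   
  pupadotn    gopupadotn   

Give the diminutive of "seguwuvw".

piseguwuvwani

"seguwuvw" has second-to-last letter 'v'. The stems whose second-to-last letter is 'v' (potivm → pipotivmani, fozorovs → pifozorovsani) add pi- … -ani around the stem.
The other patterns: stems whose second-to-last letter is 'h' repeat the first consonant+vowel as a prefix; stems whose second-to-last letter is 'g', 't' or 'z' add the prefix go-.
So seguwuvw → piseguwuvwani.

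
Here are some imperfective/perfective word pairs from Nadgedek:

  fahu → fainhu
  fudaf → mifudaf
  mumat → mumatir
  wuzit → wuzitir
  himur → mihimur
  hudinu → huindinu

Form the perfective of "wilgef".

miwilgef

fahu and himur both have last vowel 'u' yet inflect differently (fainhu, mihimur), so the last vowel is not what conditions the rule; the final letter is.
"wilgef" ends in -f. The one such stem in the data (fudaf → mifudaf) adds the prefix mi-, so the same rule applies.
The other patterns: stems ending in -t add -ir; stems ending in -u insert -in- after the first vowel.
So wilgef → miwilgef.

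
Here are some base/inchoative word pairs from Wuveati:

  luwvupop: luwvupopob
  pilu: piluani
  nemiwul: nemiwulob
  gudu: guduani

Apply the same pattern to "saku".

sakuani

"saku" ends in a vowel. The stems ending in a vowel (gudu → guduani, pilu → piluani) add -ani.
The other pattern: stems ending in a consonant add -ob.
So saku → sakuani.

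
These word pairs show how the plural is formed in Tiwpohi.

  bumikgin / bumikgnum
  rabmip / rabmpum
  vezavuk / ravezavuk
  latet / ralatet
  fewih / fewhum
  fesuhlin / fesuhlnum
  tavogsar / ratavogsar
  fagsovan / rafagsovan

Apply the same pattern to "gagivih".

gagivhum

"gagivih" has last vowel 'i'. The stems whose last vowel is 'i' (bumikgin → bumikgnum, fewih → fewhum, rabmip → rabmpum) delete the last vowel and add -um.
So gagivih → gagivhum.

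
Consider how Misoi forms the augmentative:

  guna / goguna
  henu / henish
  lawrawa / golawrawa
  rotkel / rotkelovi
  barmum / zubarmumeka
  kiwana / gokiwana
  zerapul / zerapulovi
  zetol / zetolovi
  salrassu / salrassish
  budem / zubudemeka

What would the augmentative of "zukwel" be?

zerapul and henu both have last vowel 'u' yet inflect differently (zerapulovi, henish), so the last vowel is not what conditions the rule; the final letter is.
"zukwel" ends in -l. The stems ending in -l (zetol → zetolovi, rotkel → rotkelovi, zerapul → zerapulovi) add -ovi.
So zukwel → zukwelovi.

zukwelovi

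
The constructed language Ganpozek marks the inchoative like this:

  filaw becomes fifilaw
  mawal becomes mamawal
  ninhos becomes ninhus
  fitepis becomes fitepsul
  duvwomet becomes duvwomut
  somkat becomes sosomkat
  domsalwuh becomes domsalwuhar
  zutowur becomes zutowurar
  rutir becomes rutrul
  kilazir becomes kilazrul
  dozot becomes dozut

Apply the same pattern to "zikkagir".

zikkagrul

duvwomet and somkat both end in -t yet inflect differently (duvwomut, sosomkat), so the final letter is not what conditions the rule; the last vowel is.
"zikkagir" has last vowel 'i'. The stems whose last vowel is 'i' (kilazir → kilazrul, rutir → rutrul, fitepis → fitepsul) delete the last vowel and add -ul.
The other patterns: stems whose last vowel is 'e' or 'o' change the last vowel to 'u'; stems whose last vowel is 'u' add -ar; stems whose last vowel is 'a' repeat the first consonant+vowel as a prefix.
So zikkagir → zikkagrul.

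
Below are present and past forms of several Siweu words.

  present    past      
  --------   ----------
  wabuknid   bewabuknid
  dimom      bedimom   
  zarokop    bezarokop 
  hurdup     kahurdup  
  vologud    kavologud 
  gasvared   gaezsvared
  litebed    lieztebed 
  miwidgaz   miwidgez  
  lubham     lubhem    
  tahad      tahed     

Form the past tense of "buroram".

zarokop and hurdup both end in -p yet inflect differently (bezarokop, kahurdup), so the final letter is not what conditions the rule; the last vowel is.
"buroram" has last vowel 'a'. The stems whose last vowel is 'a' (miwidgaz → miwidgez, lubham → lubhem, tahad → tahed) change the last vowel to 'e'.
The other patterns: stems whose last vowel is 'i' or 'o' add the prefix be-; stems whose last vowel is 'u' add the prefix ka-; stems whose last vowel is 'e' insert -ez- after the first vowel.
So buroram → burorem.

burorem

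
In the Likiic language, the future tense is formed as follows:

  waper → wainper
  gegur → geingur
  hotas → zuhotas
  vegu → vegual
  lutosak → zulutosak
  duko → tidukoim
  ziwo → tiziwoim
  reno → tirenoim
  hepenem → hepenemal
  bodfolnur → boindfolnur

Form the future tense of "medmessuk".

waper and hepenem both have last vowel 'e' yet inflect differently (wainper, hepenemal), so the last vowel is not what conditions the rule; the final letter is.
"medmessuk" ends in -k. The one such stem in the data (lutosak → zulutosak) adds the prefix zu-, so the same rule applies.
The other patterns: stems ending in -r insert -in- after the first vowel; stems ending in -o add ti- … -im around the stem; stems ending in -m or -u add -al.
So medmessuk → zumedmessuk.

zumedmessuk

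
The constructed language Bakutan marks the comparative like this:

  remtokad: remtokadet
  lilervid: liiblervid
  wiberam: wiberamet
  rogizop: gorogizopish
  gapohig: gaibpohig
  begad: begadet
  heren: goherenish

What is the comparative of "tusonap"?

"tusonap" has last vowel 'a'. The stems whose last vowel is 'a' (wiberam → wiberamet, begad → begadet, remtokad → remtokadet) add -et.
So tusonap → tusonapet.

tusonapet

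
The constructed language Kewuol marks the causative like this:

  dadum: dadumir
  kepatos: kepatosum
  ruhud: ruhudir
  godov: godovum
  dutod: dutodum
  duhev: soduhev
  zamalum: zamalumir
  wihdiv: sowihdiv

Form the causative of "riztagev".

dutod and ruhud both end in -d yet inflect differently (dutodum, ruhudir), so the final letter is not what conditions the rule; the last vowel is.
"riztagev" has last vowel 'e'. The one such stem in the data (duhev → soduhev) adds the prefix so-, so the same rule applies.
The other patterns: stems whose last vowel is 'o' add -um; stems whose last vowel is 'u' add -ir.
So riztagev → soriztagev.

soriztagev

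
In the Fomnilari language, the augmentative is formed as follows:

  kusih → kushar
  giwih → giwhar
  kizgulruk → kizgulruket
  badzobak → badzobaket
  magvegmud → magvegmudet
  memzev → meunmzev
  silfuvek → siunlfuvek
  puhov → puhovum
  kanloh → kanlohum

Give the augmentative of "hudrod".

hudrodum

"hudrod" has last vowel 'o'. The stems whose last vowel is 'o' (puhov → puhovum, kanloh → kanlohum) add -um.
The other patterns: stems whose last vowel is 'i' delete the last vowel and add -ar; stems whose last vowel is 'a' or 'u' add -et; stems whose last vowel is 'e' insert -un- after the first vowel.
So hudrod → hudrodum.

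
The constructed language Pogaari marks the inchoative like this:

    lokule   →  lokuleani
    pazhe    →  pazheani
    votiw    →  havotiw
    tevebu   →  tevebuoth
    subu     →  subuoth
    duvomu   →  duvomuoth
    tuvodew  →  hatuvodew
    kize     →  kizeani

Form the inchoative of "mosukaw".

hamosukaw

tuvodew and pazhe both have last vowel 'e' yet inflect differently (hatuvodew, pazheani), so the last vowel is not what conditions the rule; the final letter is.
"mosukaw" ends in -w. The stems ending in -w (votiw → havotiw, tuvodew → hatuvodew) add the prefix ha-.
The other patterns: stems ending in -u add -oth; stems ending in -e add -ani.
So mosukaw → hamosukaw.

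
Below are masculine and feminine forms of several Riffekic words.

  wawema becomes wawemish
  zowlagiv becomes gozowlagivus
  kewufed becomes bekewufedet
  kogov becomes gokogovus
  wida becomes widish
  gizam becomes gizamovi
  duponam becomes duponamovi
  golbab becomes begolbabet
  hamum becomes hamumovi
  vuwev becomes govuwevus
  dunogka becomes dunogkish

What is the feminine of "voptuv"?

govoptuvus

"voptuv" ends in -v. The stems ending in -v (zowlagiv → gozowlagivus, kogov → gokogovus, vuwev → govuwevus) add go- … -us around the stem.
So voptuv → govoptuvus.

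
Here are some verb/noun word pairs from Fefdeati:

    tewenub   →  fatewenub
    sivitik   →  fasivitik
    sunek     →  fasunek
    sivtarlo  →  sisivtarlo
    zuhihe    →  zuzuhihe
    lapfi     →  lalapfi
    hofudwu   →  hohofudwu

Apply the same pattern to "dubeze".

sunek and zuhihe both have last vowel 'e' yet inflect differently (fasunek, zuzuhihe), so the last vowel is not what conditions the rule; whether the stem ends in a vowel or a consonant is.
"dubeze" ends in a vowel. The stems ending in a vowel (sivtarlo → sisivtarlo, zuhihe → zuzuhihe, lapfi → lalapfi) repeat the first consonant+vowel as a prefix.
So dubeze → dudubeze.

dudubeze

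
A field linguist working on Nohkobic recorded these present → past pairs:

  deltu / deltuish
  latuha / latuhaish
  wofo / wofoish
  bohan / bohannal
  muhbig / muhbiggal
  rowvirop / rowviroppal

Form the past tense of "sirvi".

sirviish

"sirvi" ends in a vowel. The stems ending in a vowel (deltu → deltuish, latuha → latuhaish, wofo → wofoish) add -ish.
So sirvi → sirviish.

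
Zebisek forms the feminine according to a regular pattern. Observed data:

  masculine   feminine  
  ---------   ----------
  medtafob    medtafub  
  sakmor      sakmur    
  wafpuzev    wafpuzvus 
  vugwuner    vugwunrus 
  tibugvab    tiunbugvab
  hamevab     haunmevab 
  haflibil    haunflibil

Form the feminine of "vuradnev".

"vuradnev" has last vowel 'e'. The stems whose last vowel is 'e' (wafpuzev → wafpuzvus, vugwuner → vugwunrus) delete the last vowel and add -us.
So vuradnev → vuradnvus.

vuradnvus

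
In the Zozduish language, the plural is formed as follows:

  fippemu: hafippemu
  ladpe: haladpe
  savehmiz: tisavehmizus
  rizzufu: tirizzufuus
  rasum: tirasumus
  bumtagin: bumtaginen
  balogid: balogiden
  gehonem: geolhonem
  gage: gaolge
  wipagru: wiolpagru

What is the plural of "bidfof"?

bidfofen

fippemu and rizzufu both end in -u yet inflect differently (hafippemu, tirizzufuus), so the final letter is not what conditions the rule; the first letter is.
"bidfof" begins with b-. The stems beginning with b- (bumtagin → bumtaginen, balogid → balogiden) add -en.
The other patterns: stems beginning with f- or l- add the prefix ha-; stems beginning with r- or s- add ti- … -us around the stem; stems beginning with g- or w- insert -ol- after the first vowel.
So bidfof → bidfofen.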